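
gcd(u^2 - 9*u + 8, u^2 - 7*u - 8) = u - 8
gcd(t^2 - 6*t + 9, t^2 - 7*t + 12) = t - 3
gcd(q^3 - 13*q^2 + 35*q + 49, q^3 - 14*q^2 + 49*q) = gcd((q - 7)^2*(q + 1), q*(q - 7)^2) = q^2 - 14*q + 49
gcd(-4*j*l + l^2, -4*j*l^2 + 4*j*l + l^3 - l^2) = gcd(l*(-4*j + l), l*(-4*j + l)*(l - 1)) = 4*j*l - l^2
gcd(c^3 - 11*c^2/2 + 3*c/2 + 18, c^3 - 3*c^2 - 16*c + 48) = c^2 - 7*c + 12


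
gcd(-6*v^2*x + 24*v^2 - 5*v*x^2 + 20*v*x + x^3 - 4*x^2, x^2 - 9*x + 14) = 1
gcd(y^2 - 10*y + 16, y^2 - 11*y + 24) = y - 8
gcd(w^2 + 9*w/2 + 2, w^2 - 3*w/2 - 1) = w + 1/2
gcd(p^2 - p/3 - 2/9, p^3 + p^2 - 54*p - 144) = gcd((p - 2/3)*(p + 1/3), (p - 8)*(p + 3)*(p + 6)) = 1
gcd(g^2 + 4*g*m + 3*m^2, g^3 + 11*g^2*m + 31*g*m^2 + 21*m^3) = g^2 + 4*g*m + 3*m^2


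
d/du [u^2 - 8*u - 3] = 2*u - 8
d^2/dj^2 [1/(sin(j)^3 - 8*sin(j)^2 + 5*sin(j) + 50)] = (-9*(1 - cos(j)^2)^2 + 2*sin(j)*cos(j)^2 + 49*cos(j)^2 - 15)/((sin(j) - 5)^4*(sin(j) + 2)^3)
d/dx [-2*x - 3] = -2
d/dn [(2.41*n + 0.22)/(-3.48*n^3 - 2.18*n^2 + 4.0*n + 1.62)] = (16.7736*n^3 + 7.5506*n^2 + 0.959199999999999*n + 3.0242)/(12.1104*n^6 + 15.1728*n^5 - 23.0876*n^4 - 28.7152*n^3 + 8.9368*n^2 + 12.96*n + 2.6244)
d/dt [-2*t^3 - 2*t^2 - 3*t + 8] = -6*t^2 - 4*t - 3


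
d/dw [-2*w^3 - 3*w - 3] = -6*w^2 - 3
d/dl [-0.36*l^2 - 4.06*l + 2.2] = -0.72*l - 4.06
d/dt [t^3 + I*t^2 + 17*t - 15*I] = 3*t^2 + 2*I*t + 17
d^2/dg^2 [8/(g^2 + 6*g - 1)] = 16*(-g^2 - 6*g + 4*(g + 3)^2 + 1)/(g^2 + 6*g - 1)^3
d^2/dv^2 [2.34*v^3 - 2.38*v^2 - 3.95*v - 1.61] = 14.04*v - 4.76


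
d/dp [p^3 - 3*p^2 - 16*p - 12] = 3*p^2 - 6*p - 16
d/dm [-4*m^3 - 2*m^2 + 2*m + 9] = -12*m^2 - 4*m + 2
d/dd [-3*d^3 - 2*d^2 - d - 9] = -9*d^2 - 4*d - 1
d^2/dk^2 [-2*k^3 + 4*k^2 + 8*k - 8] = 8 - 12*k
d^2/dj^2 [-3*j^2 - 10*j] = -6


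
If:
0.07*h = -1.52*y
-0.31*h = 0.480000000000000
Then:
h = -1.55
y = 0.07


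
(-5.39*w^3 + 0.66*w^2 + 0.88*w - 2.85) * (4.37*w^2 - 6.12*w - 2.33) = -23.5543*w^5 + 35.871*w^4 + 12.3651*w^3 - 19.3779*w^2 + 15.3916*w + 6.6405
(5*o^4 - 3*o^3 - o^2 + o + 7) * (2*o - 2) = 10*o^5 - 16*o^4 + 4*o^3 + 4*o^2 + 12*o - 14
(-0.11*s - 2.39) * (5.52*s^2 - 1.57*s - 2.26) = -0.6072*s^3 - 13.0201*s^2 + 4.0009*s + 5.4014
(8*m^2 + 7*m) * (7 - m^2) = -8*m^4 - 7*m^3 + 56*m^2 + 49*m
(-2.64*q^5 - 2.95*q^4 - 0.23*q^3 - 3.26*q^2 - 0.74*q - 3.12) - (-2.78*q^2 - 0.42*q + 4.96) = -2.64*q^5 - 2.95*q^4 - 0.23*q^3 - 0.48*q^2 - 0.32*q - 8.08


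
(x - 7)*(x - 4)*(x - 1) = x^3 - 12*x^2 + 39*x - 28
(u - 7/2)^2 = u^2 - 7*u + 49/4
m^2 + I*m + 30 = (m - 5*I)*(m + 6*I)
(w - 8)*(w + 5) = w^2 - 3*w - 40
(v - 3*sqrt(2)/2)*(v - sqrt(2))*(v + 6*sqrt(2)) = v^3 + 7*sqrt(2)*v^2/2 - 27*v + 18*sqrt(2)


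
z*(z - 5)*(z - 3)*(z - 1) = z^4 - 9*z^3 + 23*z^2 - 15*z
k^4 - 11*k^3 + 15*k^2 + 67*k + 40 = (k - 8)*(k - 5)*(k + 1)^2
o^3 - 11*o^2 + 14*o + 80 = (o - 8)*(o - 5)*(o + 2)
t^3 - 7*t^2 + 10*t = t*(t - 5)*(t - 2)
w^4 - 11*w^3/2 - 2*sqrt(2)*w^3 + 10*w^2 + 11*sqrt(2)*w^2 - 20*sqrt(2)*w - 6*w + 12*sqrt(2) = (w - 2)^2*(w - 3/2)*(w - 2*sqrt(2))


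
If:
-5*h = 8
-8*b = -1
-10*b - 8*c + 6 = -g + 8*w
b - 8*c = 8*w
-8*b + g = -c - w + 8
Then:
No Solution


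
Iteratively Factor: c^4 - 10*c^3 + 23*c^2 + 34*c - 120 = (c - 4)*(c^3 - 6*c^2 - c + 30) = (c - 4)*(c + 2)*(c^2 - 8*c + 15) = (c - 4)*(c - 3)*(c + 2)*(c - 5)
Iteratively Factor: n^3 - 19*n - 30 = (n - 5)*(n^2 + 5*n + 6) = (n - 5)*(n + 2)*(n + 3)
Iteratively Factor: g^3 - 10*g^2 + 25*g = (g - 5)*(g^2 - 5*g) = g*(g - 5)*(g - 5)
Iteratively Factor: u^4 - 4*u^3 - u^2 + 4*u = (u)*(u^3 - 4*u^2 - u + 4) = u*(u - 4)*(u^2 - 1) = u*(u - 4)*(u + 1)*(u - 1)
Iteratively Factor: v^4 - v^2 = (v)*(v^3 - v) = v*(v - 1)*(v^2 + v) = v^2*(v - 1)*(v + 1)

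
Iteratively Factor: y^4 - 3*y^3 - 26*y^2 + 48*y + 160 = (y - 4)*(y^3 + y^2 - 22*y - 40) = (y - 5)*(y - 4)*(y^2 + 6*y + 8) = (y - 5)*(y - 4)*(y + 4)*(y + 2)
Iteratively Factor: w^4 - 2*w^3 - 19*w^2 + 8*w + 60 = (w - 5)*(w^3 + 3*w^2 - 4*w - 12) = (w - 5)*(w + 2)*(w^2 + w - 6) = (w - 5)*(w + 2)*(w + 3)*(w - 2)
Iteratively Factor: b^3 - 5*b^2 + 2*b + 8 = (b + 1)*(b^2 - 6*b + 8) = (b - 2)*(b + 1)*(b - 4)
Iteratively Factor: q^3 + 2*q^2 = (q + 2)*(q^2) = q*(q + 2)*(q)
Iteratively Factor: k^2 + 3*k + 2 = (k + 1)*(k + 2)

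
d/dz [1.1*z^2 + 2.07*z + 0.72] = 2.2*z + 2.07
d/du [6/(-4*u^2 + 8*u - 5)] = 48*(u - 1)/(4*u^2 - 8*u + 5)^2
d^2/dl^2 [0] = 0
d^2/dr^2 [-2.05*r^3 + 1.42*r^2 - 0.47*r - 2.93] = 2.84 - 12.3*r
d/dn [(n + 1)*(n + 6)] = 2*n + 7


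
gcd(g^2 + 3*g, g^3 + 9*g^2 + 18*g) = g^2 + 3*g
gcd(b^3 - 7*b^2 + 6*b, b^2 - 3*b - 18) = b - 6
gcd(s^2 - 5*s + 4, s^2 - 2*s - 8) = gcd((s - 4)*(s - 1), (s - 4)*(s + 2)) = s - 4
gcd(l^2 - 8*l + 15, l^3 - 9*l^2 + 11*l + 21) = l - 3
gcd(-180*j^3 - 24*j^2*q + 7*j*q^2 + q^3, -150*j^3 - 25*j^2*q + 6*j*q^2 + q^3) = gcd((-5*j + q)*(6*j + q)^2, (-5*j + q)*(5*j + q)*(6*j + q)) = -30*j^2 + j*q + q^2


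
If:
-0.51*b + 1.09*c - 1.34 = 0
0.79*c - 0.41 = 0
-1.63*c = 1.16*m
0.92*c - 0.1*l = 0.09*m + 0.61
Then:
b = -1.52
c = 0.52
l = -0.67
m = -0.73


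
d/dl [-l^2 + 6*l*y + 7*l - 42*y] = -2*l + 6*y + 7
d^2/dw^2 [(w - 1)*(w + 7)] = 2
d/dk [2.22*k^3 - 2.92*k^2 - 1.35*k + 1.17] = 6.66*k^2 - 5.84*k - 1.35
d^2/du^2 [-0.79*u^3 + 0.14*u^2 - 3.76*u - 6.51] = 0.28 - 4.74*u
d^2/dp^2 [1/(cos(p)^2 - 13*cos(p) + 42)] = (-4*sin(p)^4 + 3*sin(p)^2 - 2379*cos(p)/4 + 39*cos(3*p)/4 + 255)/((cos(p) - 7)^3*(cos(p) - 6)^3)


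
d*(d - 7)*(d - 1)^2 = d^4 - 9*d^3 + 15*d^2 - 7*d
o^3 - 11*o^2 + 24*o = o*(o - 8)*(o - 3)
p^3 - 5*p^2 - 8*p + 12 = (p - 6)*(p - 1)*(p + 2)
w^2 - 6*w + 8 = (w - 4)*(w - 2)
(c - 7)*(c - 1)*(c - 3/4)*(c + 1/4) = c^4 - 17*c^3/2 + 173*c^2/16 - 2*c - 21/16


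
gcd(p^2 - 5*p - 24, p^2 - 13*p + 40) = p - 8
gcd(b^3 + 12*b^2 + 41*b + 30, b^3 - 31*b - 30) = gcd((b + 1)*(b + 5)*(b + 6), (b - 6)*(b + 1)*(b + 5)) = b^2 + 6*b + 5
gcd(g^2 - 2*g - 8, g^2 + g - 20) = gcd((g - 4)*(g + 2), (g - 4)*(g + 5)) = g - 4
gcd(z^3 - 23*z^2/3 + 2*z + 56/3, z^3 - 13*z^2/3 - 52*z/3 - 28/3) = z - 7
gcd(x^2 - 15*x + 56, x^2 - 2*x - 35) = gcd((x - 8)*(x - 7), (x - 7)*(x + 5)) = x - 7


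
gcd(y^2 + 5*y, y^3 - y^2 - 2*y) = y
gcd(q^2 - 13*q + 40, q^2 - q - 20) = q - 5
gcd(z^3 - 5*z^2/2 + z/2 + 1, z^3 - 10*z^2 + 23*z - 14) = z^2 - 3*z + 2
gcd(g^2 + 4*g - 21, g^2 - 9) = g - 3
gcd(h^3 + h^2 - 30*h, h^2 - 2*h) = h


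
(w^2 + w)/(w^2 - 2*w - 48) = w*(w + 1)/(w^2 - 2*w - 48)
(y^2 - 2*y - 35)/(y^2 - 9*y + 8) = (y^2 - 2*y - 35)/(y^2 - 9*y + 8)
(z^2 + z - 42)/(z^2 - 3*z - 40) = (-z^2 - z + 42)/(-z^2 + 3*z + 40)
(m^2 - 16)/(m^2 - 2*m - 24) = (m - 4)/(m - 6)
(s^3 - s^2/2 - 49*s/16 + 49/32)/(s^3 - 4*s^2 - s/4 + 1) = (16*s^2 - 49)/(8*(2*s^2 - 7*s - 4))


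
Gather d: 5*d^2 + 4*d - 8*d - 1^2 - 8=5*d^2 - 4*d - 9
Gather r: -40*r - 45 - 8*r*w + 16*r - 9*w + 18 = r*(-8*w - 24) - 9*w - 27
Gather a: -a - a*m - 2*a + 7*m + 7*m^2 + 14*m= a*(-m - 3) + 7*m^2 + 21*m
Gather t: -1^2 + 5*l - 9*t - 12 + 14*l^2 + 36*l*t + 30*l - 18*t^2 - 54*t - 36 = 14*l^2 + 35*l - 18*t^2 + t*(36*l - 63) - 49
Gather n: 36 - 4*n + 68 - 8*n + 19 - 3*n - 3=120 - 15*n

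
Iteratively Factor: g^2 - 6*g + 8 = (g - 4)*(g - 2)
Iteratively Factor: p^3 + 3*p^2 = (p)*(p^2 + 3*p) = p*(p + 3)*(p)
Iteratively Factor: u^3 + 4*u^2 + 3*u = (u + 3)*(u^2 + u) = u*(u + 3)*(u + 1)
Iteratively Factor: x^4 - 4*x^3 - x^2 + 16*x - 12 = (x - 2)*(x^3 - 2*x^2 - 5*x + 6) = (x - 2)*(x + 2)*(x^2 - 4*x + 3) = (x - 2)*(x - 1)*(x + 2)*(x - 3)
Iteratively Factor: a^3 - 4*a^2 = (a)*(a^2 - 4*a) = a*(a - 4)*(a)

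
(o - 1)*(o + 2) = o^2 + o - 2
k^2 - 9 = (k - 3)*(k + 3)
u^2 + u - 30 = (u - 5)*(u + 6)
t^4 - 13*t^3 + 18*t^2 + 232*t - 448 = (t - 8)*(t - 7)*(t - 2)*(t + 4)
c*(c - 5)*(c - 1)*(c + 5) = c^4 - c^3 - 25*c^2 + 25*c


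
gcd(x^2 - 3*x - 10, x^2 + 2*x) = x + 2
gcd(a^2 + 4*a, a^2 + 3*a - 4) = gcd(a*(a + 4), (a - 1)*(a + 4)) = a + 4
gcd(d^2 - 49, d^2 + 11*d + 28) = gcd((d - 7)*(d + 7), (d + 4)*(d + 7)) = d + 7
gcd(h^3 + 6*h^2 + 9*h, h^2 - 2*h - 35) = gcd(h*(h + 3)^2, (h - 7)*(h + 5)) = 1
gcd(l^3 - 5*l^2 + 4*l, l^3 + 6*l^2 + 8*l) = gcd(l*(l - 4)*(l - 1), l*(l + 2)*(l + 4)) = l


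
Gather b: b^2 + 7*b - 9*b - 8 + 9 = b^2 - 2*b + 1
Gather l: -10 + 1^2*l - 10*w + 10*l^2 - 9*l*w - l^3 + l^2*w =-l^3 + l^2*(w + 10) + l*(1 - 9*w) - 10*w - 10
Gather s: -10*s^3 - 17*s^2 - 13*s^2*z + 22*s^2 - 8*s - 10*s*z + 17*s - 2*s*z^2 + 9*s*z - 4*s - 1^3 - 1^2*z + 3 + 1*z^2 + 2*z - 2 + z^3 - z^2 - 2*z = -10*s^3 + s^2*(5 - 13*z) + s*(-2*z^2 - z + 5) + z^3 - z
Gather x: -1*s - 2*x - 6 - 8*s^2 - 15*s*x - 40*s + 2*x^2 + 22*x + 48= -8*s^2 - 41*s + 2*x^2 + x*(20 - 15*s) + 42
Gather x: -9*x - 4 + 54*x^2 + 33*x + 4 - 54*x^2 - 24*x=0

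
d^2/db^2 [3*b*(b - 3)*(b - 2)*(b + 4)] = 36*b^2 - 18*b - 84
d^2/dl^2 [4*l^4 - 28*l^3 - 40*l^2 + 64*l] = 48*l^2 - 168*l - 80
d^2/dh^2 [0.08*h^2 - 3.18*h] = 0.160000000000000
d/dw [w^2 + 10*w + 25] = 2*w + 10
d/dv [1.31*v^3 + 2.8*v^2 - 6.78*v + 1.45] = 3.93*v^2 + 5.6*v - 6.78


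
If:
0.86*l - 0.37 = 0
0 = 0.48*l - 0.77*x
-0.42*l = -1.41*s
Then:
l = 0.43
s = 0.13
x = 0.27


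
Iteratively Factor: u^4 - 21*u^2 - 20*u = (u + 4)*(u^3 - 4*u^2 - 5*u) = u*(u + 4)*(u^2 - 4*u - 5) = u*(u - 5)*(u + 4)*(u + 1)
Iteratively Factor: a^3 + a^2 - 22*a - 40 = (a - 5)*(a^2 + 6*a + 8) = (a - 5)*(a + 2)*(a + 4)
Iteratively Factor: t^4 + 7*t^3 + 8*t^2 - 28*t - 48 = (t + 2)*(t^3 + 5*t^2 - 2*t - 24) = (t + 2)*(t + 4)*(t^2 + t - 6) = (t + 2)*(t + 3)*(t + 4)*(t - 2)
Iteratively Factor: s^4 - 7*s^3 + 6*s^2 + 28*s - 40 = (s - 2)*(s^3 - 5*s^2 - 4*s + 20) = (s - 2)^2*(s^2 - 3*s - 10) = (s - 2)^2*(s + 2)*(s - 5)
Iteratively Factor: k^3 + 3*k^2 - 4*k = (k + 4)*(k^2 - k) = k*(k + 4)*(k - 1)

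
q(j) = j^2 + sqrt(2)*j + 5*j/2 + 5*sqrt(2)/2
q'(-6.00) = -8.09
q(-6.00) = 16.05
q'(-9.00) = -14.09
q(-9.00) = 49.31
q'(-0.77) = 2.37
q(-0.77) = 1.11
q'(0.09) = 4.09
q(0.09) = 3.90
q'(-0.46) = 2.99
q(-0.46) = 1.95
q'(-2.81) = -1.71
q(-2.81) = 0.43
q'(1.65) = 7.21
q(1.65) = 12.72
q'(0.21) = 4.33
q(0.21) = 4.40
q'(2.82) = 9.55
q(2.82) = 22.53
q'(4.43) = 12.77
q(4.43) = 40.50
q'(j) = 2*j + sqrt(2) + 5/2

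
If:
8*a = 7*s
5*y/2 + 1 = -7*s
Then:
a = -5*y/16 - 1/8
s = -5*y/14 - 1/7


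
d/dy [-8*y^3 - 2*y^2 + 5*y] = -24*y^2 - 4*y + 5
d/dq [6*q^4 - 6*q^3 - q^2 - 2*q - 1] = 24*q^3 - 18*q^2 - 2*q - 2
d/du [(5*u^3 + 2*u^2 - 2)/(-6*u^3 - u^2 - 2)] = u*(7*u^3 - 66*u - 12)/(36*u^6 + 12*u^5 + u^4 + 24*u^3 + 4*u^2 + 4)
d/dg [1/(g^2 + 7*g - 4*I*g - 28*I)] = (-2*g - 7 + 4*I)/(g^2 + 7*g - 4*I*g - 28*I)^2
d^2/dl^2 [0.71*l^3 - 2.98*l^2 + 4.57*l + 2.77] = 4.26*l - 5.96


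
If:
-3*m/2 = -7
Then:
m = 14/3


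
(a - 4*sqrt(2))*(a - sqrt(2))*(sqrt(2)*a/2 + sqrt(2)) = sqrt(2)*a^3/2 - 5*a^2 + sqrt(2)*a^2 - 10*a + 4*sqrt(2)*a + 8*sqrt(2)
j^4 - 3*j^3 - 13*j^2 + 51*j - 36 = (j - 3)^2*(j - 1)*(j + 4)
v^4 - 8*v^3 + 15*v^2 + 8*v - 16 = (v - 4)^2*(v - 1)*(v + 1)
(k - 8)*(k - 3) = k^2 - 11*k + 24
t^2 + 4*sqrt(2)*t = t*(t + 4*sqrt(2))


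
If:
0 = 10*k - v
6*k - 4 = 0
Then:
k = 2/3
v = 20/3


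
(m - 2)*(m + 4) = m^2 + 2*m - 8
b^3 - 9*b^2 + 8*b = b*(b - 8)*(b - 1)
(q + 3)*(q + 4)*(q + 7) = q^3 + 14*q^2 + 61*q + 84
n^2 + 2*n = n*(n + 2)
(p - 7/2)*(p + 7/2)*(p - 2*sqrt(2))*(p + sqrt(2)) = p^4 - sqrt(2)*p^3 - 65*p^2/4 + 49*sqrt(2)*p/4 + 49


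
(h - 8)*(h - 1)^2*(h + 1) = h^4 - 9*h^3 + 7*h^2 + 9*h - 8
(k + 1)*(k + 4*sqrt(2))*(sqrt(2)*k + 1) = sqrt(2)*k^3 + sqrt(2)*k^2 + 9*k^2 + 4*sqrt(2)*k + 9*k + 4*sqrt(2)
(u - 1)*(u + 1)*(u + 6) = u^3 + 6*u^2 - u - 6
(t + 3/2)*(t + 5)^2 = t^3 + 23*t^2/2 + 40*t + 75/2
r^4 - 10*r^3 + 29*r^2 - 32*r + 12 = (r - 6)*(r - 2)*(r - 1)^2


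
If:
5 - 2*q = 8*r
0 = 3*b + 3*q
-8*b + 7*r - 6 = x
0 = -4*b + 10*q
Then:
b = 0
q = 0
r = 5/8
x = -13/8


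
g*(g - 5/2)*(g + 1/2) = g^3 - 2*g^2 - 5*g/4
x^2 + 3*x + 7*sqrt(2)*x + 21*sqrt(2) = (x + 3)*(x + 7*sqrt(2))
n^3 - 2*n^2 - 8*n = n*(n - 4)*(n + 2)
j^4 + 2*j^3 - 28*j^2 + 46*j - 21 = (j - 3)*(j - 1)^2*(j + 7)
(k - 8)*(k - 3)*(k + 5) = k^3 - 6*k^2 - 31*k + 120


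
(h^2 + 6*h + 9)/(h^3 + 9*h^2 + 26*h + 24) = (h + 3)/(h^2 + 6*h + 8)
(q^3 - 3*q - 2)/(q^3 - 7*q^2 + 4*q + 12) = (q + 1)/(q - 6)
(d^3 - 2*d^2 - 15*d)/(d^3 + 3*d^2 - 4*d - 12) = d*(d - 5)/(d^2 - 4)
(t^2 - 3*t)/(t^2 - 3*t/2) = 2*(t - 3)/(2*t - 3)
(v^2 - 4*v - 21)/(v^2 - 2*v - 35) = (v + 3)/(v + 5)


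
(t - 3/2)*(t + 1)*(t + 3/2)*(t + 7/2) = t^4 + 9*t^3/2 + 5*t^2/4 - 81*t/8 - 63/8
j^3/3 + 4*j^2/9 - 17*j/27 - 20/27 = (j/3 + 1/3)*(j - 4/3)*(j + 5/3)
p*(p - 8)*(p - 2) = p^3 - 10*p^2 + 16*p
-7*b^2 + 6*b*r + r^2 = (-b + r)*(7*b + r)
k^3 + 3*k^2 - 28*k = k*(k - 4)*(k + 7)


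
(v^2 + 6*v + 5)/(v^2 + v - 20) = (v + 1)/(v - 4)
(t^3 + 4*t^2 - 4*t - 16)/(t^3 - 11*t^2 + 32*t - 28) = (t^2 + 6*t + 8)/(t^2 - 9*t + 14)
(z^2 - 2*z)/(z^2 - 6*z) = (z - 2)/(z - 6)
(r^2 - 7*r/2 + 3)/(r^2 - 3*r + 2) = (r - 3/2)/(r - 1)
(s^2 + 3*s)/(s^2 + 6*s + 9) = s/(s + 3)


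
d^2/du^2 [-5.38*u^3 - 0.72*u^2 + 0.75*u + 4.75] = -32.28*u - 1.44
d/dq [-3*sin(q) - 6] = -3*cos(q)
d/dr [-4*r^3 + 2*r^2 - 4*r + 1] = -12*r^2 + 4*r - 4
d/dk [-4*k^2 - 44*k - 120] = -8*k - 44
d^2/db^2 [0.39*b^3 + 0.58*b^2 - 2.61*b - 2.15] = 2.34*b + 1.16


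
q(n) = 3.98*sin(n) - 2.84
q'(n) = 3.98*cos(n)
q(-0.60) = -5.09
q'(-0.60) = 3.28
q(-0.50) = -4.75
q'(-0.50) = 3.49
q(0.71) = -0.25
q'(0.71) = 3.02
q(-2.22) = -6.01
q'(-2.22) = -2.41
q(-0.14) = -3.40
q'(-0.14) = 3.94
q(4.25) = -6.40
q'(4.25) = -1.78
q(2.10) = 0.60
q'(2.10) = -2.01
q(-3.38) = -1.90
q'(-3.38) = -3.87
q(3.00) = -2.28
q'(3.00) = -3.94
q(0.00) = -2.84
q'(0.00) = 3.98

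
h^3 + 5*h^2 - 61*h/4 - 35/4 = (h - 5/2)*(h + 1/2)*(h + 7)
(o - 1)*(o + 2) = o^2 + o - 2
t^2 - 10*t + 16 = (t - 8)*(t - 2)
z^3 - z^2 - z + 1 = (z - 1)^2*(z + 1)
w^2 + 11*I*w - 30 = (w + 5*I)*(w + 6*I)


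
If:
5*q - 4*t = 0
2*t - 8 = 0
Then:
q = 16/5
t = 4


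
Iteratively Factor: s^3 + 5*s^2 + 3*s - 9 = (s - 1)*(s^2 + 6*s + 9) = (s - 1)*(s + 3)*(s + 3)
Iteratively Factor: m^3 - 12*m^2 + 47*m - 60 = (m - 4)*(m^2 - 8*m + 15) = (m - 4)*(m - 3)*(m - 5)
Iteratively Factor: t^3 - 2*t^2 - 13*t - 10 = (t - 5)*(t^2 + 3*t + 2) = (t - 5)*(t + 1)*(t + 2)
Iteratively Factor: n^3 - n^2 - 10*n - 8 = (n + 2)*(n^2 - 3*n - 4) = (n - 4)*(n + 2)*(n + 1)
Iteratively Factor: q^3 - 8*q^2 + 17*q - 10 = (q - 2)*(q^2 - 6*q + 5) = (q - 5)*(q - 2)*(q - 1)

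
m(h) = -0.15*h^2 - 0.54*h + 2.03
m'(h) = -0.3*h - 0.54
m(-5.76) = 0.16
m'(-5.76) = 1.19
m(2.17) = 0.15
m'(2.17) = -1.19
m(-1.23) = 2.47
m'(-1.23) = -0.17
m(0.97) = 1.37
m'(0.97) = -0.83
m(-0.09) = 2.08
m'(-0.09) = -0.51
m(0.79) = 1.51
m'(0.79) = -0.78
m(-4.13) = 1.70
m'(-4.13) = 0.70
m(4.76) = -3.94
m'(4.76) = -1.97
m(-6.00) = -0.13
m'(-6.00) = 1.26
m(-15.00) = -23.62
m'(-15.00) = 3.96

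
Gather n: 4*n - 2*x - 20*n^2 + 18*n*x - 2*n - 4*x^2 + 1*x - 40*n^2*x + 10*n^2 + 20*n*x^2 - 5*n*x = n^2*(-40*x - 10) + n*(20*x^2 + 13*x + 2) - 4*x^2 - x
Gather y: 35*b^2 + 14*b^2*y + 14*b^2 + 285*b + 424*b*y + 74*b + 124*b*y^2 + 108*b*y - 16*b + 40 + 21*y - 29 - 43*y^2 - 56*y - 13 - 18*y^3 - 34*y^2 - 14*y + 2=49*b^2 + 343*b - 18*y^3 + y^2*(124*b - 77) + y*(14*b^2 + 532*b - 49)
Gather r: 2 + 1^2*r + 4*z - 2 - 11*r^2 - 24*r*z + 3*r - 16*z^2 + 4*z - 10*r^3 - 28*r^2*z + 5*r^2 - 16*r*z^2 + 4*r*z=-10*r^3 + r^2*(-28*z - 6) + r*(-16*z^2 - 20*z + 4) - 16*z^2 + 8*z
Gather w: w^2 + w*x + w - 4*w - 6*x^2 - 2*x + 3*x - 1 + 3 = w^2 + w*(x - 3) - 6*x^2 + x + 2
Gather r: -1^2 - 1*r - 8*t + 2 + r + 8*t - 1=0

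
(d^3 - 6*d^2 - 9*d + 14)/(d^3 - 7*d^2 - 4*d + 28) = (d - 1)/(d - 2)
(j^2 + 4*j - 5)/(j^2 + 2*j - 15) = (j - 1)/(j - 3)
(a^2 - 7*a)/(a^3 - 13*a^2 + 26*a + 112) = a/(a^2 - 6*a - 16)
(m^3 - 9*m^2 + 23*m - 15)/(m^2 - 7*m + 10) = (m^2 - 4*m + 3)/(m - 2)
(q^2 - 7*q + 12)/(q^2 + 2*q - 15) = (q - 4)/(q + 5)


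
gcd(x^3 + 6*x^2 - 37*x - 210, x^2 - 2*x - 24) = x - 6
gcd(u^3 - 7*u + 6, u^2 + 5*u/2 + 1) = 1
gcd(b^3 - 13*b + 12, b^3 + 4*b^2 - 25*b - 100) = b + 4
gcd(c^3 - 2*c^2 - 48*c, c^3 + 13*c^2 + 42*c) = c^2 + 6*c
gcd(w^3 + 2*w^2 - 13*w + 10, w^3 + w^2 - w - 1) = w - 1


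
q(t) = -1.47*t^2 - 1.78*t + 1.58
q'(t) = -2.94*t - 1.78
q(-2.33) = -2.25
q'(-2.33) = 5.07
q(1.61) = -5.10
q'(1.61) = -6.51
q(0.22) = 1.12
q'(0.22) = -2.43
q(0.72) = -0.46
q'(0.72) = -3.90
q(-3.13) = -7.25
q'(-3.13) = 7.42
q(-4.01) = -14.92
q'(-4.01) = 10.01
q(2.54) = -12.43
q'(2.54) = -9.25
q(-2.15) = -1.39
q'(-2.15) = 4.54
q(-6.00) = -40.66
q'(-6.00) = 15.86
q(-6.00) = -40.66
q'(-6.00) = 15.86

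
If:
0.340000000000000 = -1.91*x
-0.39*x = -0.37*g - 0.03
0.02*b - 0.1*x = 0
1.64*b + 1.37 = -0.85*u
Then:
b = -0.89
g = -0.27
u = 0.11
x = -0.18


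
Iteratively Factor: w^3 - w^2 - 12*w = (w - 4)*(w^2 + 3*w) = (w - 4)*(w + 3)*(w)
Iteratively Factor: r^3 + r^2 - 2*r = (r + 2)*(r^2 - r) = (r - 1)*(r + 2)*(r)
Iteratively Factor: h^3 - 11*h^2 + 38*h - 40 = (h - 5)*(h^2 - 6*h + 8) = (h - 5)*(h - 2)*(h - 4)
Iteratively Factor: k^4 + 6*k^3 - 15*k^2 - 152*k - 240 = (k + 3)*(k^3 + 3*k^2 - 24*k - 80) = (k + 3)*(k + 4)*(k^2 - k - 20) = (k + 3)*(k + 4)^2*(k - 5)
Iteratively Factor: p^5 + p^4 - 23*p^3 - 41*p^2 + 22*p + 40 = (p - 5)*(p^4 + 6*p^3 + 7*p^2 - 6*p - 8) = (p - 5)*(p + 4)*(p^3 + 2*p^2 - p - 2) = (p - 5)*(p - 1)*(p + 4)*(p^2 + 3*p + 2) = (p - 5)*(p - 1)*(p + 2)*(p + 4)*(p + 1)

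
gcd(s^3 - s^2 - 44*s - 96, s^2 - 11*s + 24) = s - 8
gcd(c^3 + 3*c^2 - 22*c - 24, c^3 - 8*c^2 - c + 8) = c + 1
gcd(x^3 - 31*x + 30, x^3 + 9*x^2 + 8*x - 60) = x + 6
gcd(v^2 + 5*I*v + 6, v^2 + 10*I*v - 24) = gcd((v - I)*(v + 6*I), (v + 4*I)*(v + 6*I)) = v + 6*I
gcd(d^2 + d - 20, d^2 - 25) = d + 5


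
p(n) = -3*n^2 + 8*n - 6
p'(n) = 8 - 6*n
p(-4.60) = -106.28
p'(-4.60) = 35.60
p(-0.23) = -8.00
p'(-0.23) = 9.38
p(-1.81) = -30.31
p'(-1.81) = 18.86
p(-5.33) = -133.87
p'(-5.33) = 39.98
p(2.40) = -4.08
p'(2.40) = -6.40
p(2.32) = -3.59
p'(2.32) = -5.92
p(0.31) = -3.81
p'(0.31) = 6.14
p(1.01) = -0.98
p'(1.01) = 1.94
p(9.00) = -177.00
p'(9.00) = -46.00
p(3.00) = -9.00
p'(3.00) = -10.00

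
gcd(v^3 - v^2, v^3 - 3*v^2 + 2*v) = v^2 - v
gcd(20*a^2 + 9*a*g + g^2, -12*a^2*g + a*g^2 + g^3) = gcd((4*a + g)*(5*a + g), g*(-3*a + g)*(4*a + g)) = 4*a + g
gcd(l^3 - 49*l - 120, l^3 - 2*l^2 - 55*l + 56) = l - 8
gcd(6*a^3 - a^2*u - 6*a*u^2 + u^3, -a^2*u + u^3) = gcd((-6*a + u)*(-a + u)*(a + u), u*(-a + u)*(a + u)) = -a^2 + u^2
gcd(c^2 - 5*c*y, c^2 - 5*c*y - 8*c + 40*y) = -c + 5*y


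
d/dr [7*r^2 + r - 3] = 14*r + 1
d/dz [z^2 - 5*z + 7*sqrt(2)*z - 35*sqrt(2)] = 2*z - 5 + 7*sqrt(2)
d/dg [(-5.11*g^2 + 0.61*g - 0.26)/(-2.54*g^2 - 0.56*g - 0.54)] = (4.411*g^2 + 4.198*g - 0.475)/(6.4516*g^4 + 2.8448*g^3 + 3.0568*g^2 + 0.6048*g + 0.2916)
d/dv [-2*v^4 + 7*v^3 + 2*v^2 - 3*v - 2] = -8*v^3 + 21*v^2 + 4*v - 3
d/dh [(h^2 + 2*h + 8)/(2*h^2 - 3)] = 2*(-2*h^2 - 19*h - 3)/(4*h^4 - 12*h^2 + 9)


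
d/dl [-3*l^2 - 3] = -6*l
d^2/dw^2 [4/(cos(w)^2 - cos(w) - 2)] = 4*(4*sin(w)^4 - 11*sin(w)^2 + 7*cos(w)/4 - 3*cos(3*w)/4 + 1)/(sin(w)^2 + cos(w) + 1)^3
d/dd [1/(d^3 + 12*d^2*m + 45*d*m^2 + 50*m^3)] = 3*(-d^2 - 8*d*m - 15*m^2)/(d^3 + 12*d^2*m + 45*d*m^2 + 50*m^3)^2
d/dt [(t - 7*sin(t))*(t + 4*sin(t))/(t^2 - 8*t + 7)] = ((8 - 2*t)*(t - 7*sin(t))*(t + 4*sin(t)) + (t^2 - 8*t + 7)*(-3*t*cos(t) + 2*t - 3*sin(t) - 28*sin(2*t)))/(t^2 - 8*t + 7)^2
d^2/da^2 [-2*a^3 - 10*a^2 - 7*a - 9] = -12*a - 20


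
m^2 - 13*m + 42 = (m - 7)*(m - 6)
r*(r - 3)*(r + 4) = r^3 + r^2 - 12*r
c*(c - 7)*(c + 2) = c^3 - 5*c^2 - 14*c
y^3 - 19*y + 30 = (y - 3)*(y - 2)*(y + 5)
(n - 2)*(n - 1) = n^2 - 3*n + 2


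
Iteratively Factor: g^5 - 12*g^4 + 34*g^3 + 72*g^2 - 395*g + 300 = (g + 3)*(g^4 - 15*g^3 + 79*g^2 - 165*g + 100) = (g - 1)*(g + 3)*(g^3 - 14*g^2 + 65*g - 100) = (g - 5)*(g - 1)*(g + 3)*(g^2 - 9*g + 20) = (g - 5)^2*(g - 1)*(g + 3)*(g - 4)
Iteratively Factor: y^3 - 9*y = (y + 3)*(y^2 - 3*y) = (y - 3)*(y + 3)*(y)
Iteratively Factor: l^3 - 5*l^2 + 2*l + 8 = (l - 2)*(l^2 - 3*l - 4) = (l - 2)*(l + 1)*(l - 4)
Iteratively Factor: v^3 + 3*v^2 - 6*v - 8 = (v + 4)*(v^2 - v - 2) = (v + 1)*(v + 4)*(v - 2)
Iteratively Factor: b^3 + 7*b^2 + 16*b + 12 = (b + 2)*(b^2 + 5*b + 6) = (b + 2)^2*(b + 3)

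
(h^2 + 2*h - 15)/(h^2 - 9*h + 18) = (h + 5)/(h - 6)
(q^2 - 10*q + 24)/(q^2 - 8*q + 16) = (q - 6)/(q - 4)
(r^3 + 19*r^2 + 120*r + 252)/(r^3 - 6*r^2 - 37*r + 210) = (r^2 + 13*r + 42)/(r^2 - 12*r + 35)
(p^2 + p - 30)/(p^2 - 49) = (p^2 + p - 30)/(p^2 - 49)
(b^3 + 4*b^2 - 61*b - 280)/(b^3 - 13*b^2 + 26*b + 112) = (b^2 + 12*b + 35)/(b^2 - 5*b - 14)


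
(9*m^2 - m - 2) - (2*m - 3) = 9*m^2 - 3*m + 1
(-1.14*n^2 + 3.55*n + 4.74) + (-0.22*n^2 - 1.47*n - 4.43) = -1.36*n^2 + 2.08*n + 0.31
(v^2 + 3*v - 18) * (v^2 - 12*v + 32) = v^4 - 9*v^3 - 22*v^2 + 312*v - 576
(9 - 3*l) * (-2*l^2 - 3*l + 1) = 6*l^3 - 9*l^2 - 30*l + 9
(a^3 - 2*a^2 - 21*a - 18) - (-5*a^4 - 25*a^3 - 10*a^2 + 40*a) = 5*a^4 + 26*a^3 + 8*a^2 - 61*a - 18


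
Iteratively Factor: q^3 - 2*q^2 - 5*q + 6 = (q - 3)*(q^2 + q - 2) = (q - 3)*(q - 1)*(q + 2)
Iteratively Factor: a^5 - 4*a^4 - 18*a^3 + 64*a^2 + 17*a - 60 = (a + 4)*(a^4 - 8*a^3 + 14*a^2 + 8*a - 15) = (a - 5)*(a + 4)*(a^3 - 3*a^2 - a + 3) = (a - 5)*(a - 1)*(a + 4)*(a^2 - 2*a - 3) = (a - 5)*(a - 1)*(a + 1)*(a + 4)*(a - 3)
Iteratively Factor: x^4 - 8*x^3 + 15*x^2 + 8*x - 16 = (x - 1)*(x^3 - 7*x^2 + 8*x + 16) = (x - 4)*(x - 1)*(x^2 - 3*x - 4) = (x - 4)^2*(x - 1)*(x + 1)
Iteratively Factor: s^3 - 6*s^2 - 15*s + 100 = (s - 5)*(s^2 - s - 20) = (s - 5)*(s + 4)*(s - 5)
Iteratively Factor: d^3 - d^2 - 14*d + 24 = (d - 3)*(d^2 + 2*d - 8) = (d - 3)*(d + 4)*(d - 2)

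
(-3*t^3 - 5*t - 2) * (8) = -24*t^3 - 40*t - 16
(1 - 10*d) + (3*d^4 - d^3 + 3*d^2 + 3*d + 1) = 3*d^4 - d^3 + 3*d^2 - 7*d + 2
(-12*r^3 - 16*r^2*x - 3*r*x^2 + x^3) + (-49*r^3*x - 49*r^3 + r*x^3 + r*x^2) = -49*r^3*x - 61*r^3 - 16*r^2*x + r*x^3 - 2*r*x^2 + x^3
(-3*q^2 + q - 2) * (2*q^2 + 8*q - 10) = -6*q^4 - 22*q^3 + 34*q^2 - 26*q + 20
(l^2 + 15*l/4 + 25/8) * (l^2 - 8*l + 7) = l^4 - 17*l^3/4 - 159*l^2/8 + 5*l/4 + 175/8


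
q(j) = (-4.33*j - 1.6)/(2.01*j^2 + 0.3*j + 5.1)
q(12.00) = -0.18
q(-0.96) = 0.38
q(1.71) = -0.78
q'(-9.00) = 0.02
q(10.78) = -0.20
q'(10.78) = 0.02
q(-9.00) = 0.23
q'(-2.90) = 0.07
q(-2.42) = 0.55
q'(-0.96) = -0.44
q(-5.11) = 0.37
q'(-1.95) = -0.01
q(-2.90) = 0.52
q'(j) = (-4.33*j - 1.6)*(-4.02*j - 0.3)/(2.01*j^2 + 0.3*j + 5.1)^2 - 4.33/(2.01*j^2 + 0.3*j + 5.1)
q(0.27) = -0.52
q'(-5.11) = 0.05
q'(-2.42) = 0.05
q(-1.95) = 0.56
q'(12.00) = 0.01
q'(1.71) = 0.11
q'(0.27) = -0.68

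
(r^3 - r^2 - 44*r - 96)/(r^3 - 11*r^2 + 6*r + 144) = (r + 4)/(r - 6)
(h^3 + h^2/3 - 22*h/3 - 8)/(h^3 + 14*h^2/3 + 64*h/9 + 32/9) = 3*(h - 3)/(3*h + 4)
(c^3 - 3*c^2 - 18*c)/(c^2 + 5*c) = (c^2 - 3*c - 18)/(c + 5)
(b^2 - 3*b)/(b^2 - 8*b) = (b - 3)/(b - 8)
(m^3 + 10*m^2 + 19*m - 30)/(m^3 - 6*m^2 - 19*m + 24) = (m^2 + 11*m + 30)/(m^2 - 5*m - 24)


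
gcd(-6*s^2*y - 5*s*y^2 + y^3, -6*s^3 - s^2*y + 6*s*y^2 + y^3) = s + y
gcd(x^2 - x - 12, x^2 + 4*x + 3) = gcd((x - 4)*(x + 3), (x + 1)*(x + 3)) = x + 3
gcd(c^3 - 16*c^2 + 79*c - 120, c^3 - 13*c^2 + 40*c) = c^2 - 13*c + 40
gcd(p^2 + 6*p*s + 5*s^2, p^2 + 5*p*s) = p + 5*s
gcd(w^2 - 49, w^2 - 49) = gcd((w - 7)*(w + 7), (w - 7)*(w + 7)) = w^2 - 49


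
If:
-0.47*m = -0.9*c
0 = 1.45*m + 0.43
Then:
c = -0.15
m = -0.30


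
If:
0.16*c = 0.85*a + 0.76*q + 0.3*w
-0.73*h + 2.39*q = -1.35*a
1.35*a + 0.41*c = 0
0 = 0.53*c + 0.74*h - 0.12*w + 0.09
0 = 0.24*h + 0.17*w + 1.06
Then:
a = 2.92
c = -9.61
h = 4.68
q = -0.22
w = -12.84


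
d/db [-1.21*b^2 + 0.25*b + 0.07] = 0.25 - 2.42*b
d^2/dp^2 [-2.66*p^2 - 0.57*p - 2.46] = -5.32000000000000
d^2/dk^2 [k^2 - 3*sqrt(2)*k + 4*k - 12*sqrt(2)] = 2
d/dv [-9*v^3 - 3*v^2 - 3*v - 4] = -27*v^2 - 6*v - 3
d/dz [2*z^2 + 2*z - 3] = 4*z + 2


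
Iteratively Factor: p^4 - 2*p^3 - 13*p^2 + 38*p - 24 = (p + 4)*(p^3 - 6*p^2 + 11*p - 6) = (p - 3)*(p + 4)*(p^2 - 3*p + 2) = (p - 3)*(p - 1)*(p + 4)*(p - 2)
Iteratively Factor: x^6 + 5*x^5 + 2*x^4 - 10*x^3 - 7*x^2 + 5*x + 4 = (x + 1)*(x^5 + 4*x^4 - 2*x^3 - 8*x^2 + x + 4) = (x + 1)*(x + 4)*(x^4 - 2*x^2 + 1) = (x + 1)^2*(x + 4)*(x^3 - x^2 - x + 1) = (x - 1)*(x + 1)^2*(x + 4)*(x^2 - 1) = (x - 1)*(x + 1)^3*(x + 4)*(x - 1)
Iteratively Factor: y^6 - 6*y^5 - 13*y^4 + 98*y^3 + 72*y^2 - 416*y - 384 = (y + 1)*(y^5 - 7*y^4 - 6*y^3 + 104*y^2 - 32*y - 384) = (y - 4)*(y + 1)*(y^4 - 3*y^3 - 18*y^2 + 32*y + 96) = (y - 4)^2*(y + 1)*(y^3 + y^2 - 14*y - 24) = (y - 4)^2*(y + 1)*(y + 3)*(y^2 - 2*y - 8) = (y - 4)^3*(y + 1)*(y + 3)*(y + 2)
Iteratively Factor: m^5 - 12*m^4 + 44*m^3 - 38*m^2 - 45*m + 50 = (m - 5)*(m^4 - 7*m^3 + 9*m^2 + 7*m - 10) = (m - 5)*(m - 2)*(m^3 - 5*m^2 - m + 5) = (m - 5)*(m - 2)*(m - 1)*(m^2 - 4*m - 5) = (m - 5)^2*(m - 2)*(m - 1)*(m + 1)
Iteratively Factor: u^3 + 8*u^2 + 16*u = (u + 4)*(u^2 + 4*u) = u*(u + 4)*(u + 4)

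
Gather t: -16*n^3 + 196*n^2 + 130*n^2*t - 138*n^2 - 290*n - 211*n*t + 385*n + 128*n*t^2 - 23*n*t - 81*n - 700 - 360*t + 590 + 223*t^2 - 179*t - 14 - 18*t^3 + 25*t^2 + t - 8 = -16*n^3 + 58*n^2 + 14*n - 18*t^3 + t^2*(128*n + 248) + t*(130*n^2 - 234*n - 538) - 132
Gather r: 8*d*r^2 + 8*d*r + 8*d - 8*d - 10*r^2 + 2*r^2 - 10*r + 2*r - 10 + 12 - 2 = r^2*(8*d - 8) + r*(8*d - 8)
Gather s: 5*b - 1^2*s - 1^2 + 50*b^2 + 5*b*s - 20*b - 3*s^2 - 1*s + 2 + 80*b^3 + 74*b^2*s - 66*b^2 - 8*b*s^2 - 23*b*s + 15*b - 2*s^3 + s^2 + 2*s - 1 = 80*b^3 - 16*b^2 - 2*s^3 + s^2*(-8*b - 2) + s*(74*b^2 - 18*b)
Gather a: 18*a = 18*a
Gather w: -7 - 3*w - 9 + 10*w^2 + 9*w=10*w^2 + 6*w - 16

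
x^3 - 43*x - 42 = (x - 7)*(x + 1)*(x + 6)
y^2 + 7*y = y*(y + 7)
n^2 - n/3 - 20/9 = (n - 5/3)*(n + 4/3)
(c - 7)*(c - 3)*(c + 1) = c^3 - 9*c^2 + 11*c + 21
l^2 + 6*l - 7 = (l - 1)*(l + 7)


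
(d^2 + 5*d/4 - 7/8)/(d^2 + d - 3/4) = (4*d + 7)/(2*(2*d + 3))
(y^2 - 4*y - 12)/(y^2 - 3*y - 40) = (-y^2 + 4*y + 12)/(-y^2 + 3*y + 40)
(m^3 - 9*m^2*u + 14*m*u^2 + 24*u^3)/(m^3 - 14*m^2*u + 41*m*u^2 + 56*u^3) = (m^2 - 10*m*u + 24*u^2)/(m^2 - 15*m*u + 56*u^2)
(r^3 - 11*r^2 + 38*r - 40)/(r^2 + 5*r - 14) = (r^2 - 9*r + 20)/(r + 7)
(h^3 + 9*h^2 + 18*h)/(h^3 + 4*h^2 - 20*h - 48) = h*(h + 3)/(h^2 - 2*h - 8)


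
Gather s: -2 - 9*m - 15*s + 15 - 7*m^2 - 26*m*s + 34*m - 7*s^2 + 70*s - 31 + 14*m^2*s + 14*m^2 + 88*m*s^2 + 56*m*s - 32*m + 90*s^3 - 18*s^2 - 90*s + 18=7*m^2 - 7*m + 90*s^3 + s^2*(88*m - 25) + s*(14*m^2 + 30*m - 35)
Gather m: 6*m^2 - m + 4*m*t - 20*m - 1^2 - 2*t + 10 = 6*m^2 + m*(4*t - 21) - 2*t + 9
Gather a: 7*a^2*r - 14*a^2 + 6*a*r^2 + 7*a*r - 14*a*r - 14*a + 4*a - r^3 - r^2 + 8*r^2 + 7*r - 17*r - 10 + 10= a^2*(7*r - 14) + a*(6*r^2 - 7*r - 10) - r^3 + 7*r^2 - 10*r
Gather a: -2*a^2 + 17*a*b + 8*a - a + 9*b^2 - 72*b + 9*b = -2*a^2 + a*(17*b + 7) + 9*b^2 - 63*b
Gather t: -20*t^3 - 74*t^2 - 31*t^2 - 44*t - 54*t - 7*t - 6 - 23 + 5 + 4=-20*t^3 - 105*t^2 - 105*t - 20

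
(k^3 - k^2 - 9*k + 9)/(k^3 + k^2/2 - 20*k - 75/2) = 2*(k^2 - 4*k + 3)/(2*k^2 - 5*k - 25)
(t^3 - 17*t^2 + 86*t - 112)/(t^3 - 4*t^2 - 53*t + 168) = (t^2 - 9*t + 14)/(t^2 + 4*t - 21)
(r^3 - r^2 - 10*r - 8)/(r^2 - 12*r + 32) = (r^2 + 3*r + 2)/(r - 8)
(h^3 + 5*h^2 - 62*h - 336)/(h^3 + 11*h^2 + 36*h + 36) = (h^2 - h - 56)/(h^2 + 5*h + 6)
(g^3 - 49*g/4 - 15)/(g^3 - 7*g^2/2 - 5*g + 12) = (4*g^2 + 16*g + 15)/(2*(2*g^2 + g - 6))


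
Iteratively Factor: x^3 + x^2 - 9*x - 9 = (x + 1)*(x^2 - 9) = (x + 1)*(x + 3)*(x - 3)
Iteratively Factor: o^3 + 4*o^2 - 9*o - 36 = (o + 3)*(o^2 + o - 12) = (o - 3)*(o + 3)*(o + 4)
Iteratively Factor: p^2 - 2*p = (p - 2)*(p)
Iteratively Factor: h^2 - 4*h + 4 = (h - 2)*(h - 2)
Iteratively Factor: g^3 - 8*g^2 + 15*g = (g - 5)*(g^2 - 3*g) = (g - 5)*(g - 3)*(g)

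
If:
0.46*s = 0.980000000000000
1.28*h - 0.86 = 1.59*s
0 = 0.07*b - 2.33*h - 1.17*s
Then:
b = 146.06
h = 3.32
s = 2.13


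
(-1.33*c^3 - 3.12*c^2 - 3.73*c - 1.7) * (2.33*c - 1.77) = -3.0989*c^4 - 4.9155*c^3 - 3.1685*c^2 + 2.6411*c + 3.009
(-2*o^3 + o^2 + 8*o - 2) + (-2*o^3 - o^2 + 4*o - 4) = -4*o^3 + 12*o - 6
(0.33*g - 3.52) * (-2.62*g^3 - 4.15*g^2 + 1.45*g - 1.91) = -0.8646*g^4 + 7.8529*g^3 + 15.0865*g^2 - 5.7343*g + 6.7232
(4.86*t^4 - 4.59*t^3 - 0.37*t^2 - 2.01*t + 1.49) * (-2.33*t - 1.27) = -11.3238*t^5 + 4.5225*t^4 + 6.6914*t^3 + 5.1532*t^2 - 0.919*t - 1.8923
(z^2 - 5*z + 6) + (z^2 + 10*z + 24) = 2*z^2 + 5*z + 30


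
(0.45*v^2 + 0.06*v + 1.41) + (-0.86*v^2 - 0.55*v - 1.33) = -0.41*v^2 - 0.49*v + 0.0799999999999998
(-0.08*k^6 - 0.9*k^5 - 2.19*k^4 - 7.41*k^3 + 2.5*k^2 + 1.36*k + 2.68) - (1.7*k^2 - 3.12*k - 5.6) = -0.08*k^6 - 0.9*k^5 - 2.19*k^4 - 7.41*k^3 + 0.8*k^2 + 4.48*k + 8.28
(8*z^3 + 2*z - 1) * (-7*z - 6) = -56*z^4 - 48*z^3 - 14*z^2 - 5*z + 6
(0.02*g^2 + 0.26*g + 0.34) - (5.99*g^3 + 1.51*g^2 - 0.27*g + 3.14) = -5.99*g^3 - 1.49*g^2 + 0.53*g - 2.8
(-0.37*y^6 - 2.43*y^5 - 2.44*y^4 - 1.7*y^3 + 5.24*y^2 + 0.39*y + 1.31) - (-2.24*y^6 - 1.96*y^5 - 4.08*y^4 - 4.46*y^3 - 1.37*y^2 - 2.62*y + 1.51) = 1.87*y^6 - 0.47*y^5 + 1.64*y^4 + 2.76*y^3 + 6.61*y^2 + 3.01*y - 0.2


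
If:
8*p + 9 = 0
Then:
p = -9/8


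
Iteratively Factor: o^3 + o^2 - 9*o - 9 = (o + 1)*(o^2 - 9) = (o + 1)*(o + 3)*(o - 3)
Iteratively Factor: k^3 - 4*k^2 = (k)*(k^2 - 4*k) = k*(k - 4)*(k)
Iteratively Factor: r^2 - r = (r)*(r - 1)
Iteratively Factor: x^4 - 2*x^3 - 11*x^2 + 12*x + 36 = (x - 3)*(x^3 + x^2 - 8*x - 12) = (x - 3)^2*(x^2 + 4*x + 4) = (x - 3)^2*(x + 2)*(x + 2)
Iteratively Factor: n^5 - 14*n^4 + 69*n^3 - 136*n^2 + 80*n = (n - 5)*(n^4 - 9*n^3 + 24*n^2 - 16*n) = (n - 5)*(n - 4)*(n^3 - 5*n^2 + 4*n) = (n - 5)*(n - 4)^2*(n^2 - n) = (n - 5)*(n - 4)^2*(n - 1)*(n)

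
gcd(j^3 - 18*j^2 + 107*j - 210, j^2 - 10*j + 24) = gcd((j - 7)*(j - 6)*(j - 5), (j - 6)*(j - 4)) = j - 6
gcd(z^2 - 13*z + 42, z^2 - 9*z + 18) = z - 6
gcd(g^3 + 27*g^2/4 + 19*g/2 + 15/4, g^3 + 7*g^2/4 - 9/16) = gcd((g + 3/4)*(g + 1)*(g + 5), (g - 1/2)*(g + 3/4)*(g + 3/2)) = g + 3/4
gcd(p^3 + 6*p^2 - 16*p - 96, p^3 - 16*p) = p^2 - 16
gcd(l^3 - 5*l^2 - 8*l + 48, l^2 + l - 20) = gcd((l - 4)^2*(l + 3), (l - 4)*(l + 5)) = l - 4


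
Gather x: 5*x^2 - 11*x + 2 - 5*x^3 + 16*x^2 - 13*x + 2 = -5*x^3 + 21*x^2 - 24*x + 4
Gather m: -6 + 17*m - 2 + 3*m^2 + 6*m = 3*m^2 + 23*m - 8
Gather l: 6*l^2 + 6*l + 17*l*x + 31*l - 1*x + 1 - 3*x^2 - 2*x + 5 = 6*l^2 + l*(17*x + 37) - 3*x^2 - 3*x + 6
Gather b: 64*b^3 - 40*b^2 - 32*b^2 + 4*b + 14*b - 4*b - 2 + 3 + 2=64*b^3 - 72*b^2 + 14*b + 3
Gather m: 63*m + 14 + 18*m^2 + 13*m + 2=18*m^2 + 76*m + 16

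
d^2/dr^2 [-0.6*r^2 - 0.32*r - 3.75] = -1.20000000000000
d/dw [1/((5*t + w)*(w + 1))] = -(5*t + 2*w + 1)/((5*t + w)^2*(w + 1)^2)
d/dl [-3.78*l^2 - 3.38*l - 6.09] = -7.56*l - 3.38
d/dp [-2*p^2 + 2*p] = 2 - 4*p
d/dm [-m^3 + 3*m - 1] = 3 - 3*m^2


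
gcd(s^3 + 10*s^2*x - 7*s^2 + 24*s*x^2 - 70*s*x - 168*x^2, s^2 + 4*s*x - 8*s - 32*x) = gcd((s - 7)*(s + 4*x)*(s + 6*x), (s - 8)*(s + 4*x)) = s + 4*x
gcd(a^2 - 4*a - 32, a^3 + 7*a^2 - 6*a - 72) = a + 4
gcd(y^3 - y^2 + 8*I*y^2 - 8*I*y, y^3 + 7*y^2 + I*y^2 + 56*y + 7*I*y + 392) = y + 8*I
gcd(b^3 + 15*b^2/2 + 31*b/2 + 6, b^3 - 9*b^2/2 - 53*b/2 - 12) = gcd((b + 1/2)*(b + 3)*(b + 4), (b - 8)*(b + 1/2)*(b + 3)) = b^2 + 7*b/2 + 3/2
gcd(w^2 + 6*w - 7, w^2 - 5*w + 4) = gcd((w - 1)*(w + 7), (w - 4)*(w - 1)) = w - 1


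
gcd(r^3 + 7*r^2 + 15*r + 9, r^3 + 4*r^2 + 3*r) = r^2 + 4*r + 3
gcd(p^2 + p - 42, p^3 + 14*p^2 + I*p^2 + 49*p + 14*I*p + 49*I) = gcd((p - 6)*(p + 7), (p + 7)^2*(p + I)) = p + 7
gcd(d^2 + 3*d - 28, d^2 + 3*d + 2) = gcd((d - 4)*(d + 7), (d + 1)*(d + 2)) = 1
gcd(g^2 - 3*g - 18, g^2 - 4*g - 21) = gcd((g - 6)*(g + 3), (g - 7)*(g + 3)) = g + 3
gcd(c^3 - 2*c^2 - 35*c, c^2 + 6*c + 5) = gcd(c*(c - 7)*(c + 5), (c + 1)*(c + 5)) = c + 5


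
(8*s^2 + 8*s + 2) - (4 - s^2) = 9*s^2 + 8*s - 2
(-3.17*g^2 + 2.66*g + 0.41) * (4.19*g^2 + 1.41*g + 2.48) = -13.2823*g^4 + 6.6757*g^3 - 2.3931*g^2 + 7.1749*g + 1.0168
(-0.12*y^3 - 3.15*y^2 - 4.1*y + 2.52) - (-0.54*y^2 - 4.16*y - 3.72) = -0.12*y^3 - 2.61*y^2 + 0.0600000000000005*y + 6.24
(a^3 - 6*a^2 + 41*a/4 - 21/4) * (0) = 0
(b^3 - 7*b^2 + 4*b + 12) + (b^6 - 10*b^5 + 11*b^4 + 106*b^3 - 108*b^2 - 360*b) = b^6 - 10*b^5 + 11*b^4 + 107*b^3 - 115*b^2 - 356*b + 12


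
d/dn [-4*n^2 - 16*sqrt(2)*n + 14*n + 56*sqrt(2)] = -8*n - 16*sqrt(2) + 14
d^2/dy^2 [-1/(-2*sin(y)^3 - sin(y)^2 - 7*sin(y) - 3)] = (-36*sin(y)^6 - 22*sin(y)^5 + 16*sin(y)^4 + 65*sin(y)^3 + 53*sin(y)^2 + 27*sin(y) + 92)/(2*sin(y)^3 + sin(y)^2 + 7*sin(y) + 3)^3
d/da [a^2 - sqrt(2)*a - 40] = 2*a - sqrt(2)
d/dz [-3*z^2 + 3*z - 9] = 3 - 6*z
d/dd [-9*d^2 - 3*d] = -18*d - 3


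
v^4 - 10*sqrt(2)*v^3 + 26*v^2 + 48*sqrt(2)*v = v*(v - 8*sqrt(2))*(v - 3*sqrt(2))*(v + sqrt(2))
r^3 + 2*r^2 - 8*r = r*(r - 2)*(r + 4)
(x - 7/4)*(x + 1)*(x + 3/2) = x^3 + 3*x^2/4 - 23*x/8 - 21/8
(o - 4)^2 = o^2 - 8*o + 16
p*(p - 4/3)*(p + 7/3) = p^3 + p^2 - 28*p/9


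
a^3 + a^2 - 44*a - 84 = (a - 7)*(a + 2)*(a + 6)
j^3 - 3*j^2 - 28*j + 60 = (j - 6)*(j - 2)*(j + 5)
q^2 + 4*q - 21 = (q - 3)*(q + 7)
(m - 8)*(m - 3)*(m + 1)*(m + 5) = m^4 - 5*m^3 - 37*m^2 + 89*m + 120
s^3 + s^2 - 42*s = s*(s - 6)*(s + 7)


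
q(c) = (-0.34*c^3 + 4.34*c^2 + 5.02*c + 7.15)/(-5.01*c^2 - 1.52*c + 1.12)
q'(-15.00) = 0.07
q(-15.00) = -1.86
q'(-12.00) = 0.07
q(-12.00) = -1.65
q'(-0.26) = -2.53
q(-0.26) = 5.22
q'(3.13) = 0.23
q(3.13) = -1.04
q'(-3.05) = 0.03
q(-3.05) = -1.02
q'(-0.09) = 6.29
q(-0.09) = 5.54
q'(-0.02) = 11.28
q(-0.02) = 6.14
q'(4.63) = 0.13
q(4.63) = -0.79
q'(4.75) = 0.12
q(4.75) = -0.78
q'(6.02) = 0.10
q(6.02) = -0.64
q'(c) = (10.02*c + 1.52)*(-0.34*c^3 + 4.34*c^2 + 5.02*c + 7.15)/(-5.01*c^2 - 1.52*c + 1.12)^2 + (-1.02*c^2 + 8.68*c + 5.02)/(-5.01*c^2 - 1.52*c + 1.12) = (1.7034*c^4 + 1.0336*c^3 + 17.411*c^2 + 81.3646*c + 16.4904)/(25.1001*c^4 + 15.2304*c^3 - 8.912*c^2 - 3.4048*c + 1.2544)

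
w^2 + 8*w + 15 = (w + 3)*(w + 5)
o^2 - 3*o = o*(o - 3)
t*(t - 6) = t^2 - 6*t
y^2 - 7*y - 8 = (y - 8)*(y + 1)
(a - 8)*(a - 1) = a^2 - 9*a + 8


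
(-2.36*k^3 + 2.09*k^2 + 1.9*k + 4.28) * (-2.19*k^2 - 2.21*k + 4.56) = 5.1684*k^5 + 0.6385*k^4 - 19.5415*k^3 - 4.0418*k^2 - 0.7948*k + 19.5168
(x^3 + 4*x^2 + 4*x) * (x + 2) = x^4 + 6*x^3 + 12*x^2 + 8*x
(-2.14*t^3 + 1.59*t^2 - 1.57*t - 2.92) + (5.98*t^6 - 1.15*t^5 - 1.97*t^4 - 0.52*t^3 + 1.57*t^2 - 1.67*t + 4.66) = 5.98*t^6 - 1.15*t^5 - 1.97*t^4 - 2.66*t^3 + 3.16*t^2 - 3.24*t + 1.74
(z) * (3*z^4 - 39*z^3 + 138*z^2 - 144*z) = 3*z^5 - 39*z^4 + 138*z^3 - 144*z^2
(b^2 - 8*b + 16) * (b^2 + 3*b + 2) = b^4 - 5*b^3 - 6*b^2 + 32*b + 32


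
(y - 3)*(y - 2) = y^2 - 5*y + 6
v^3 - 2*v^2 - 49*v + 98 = (v - 7)*(v - 2)*(v + 7)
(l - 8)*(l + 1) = l^2 - 7*l - 8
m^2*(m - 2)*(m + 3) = m^4 + m^3 - 6*m^2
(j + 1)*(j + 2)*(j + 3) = j^3 + 6*j^2 + 11*j + 6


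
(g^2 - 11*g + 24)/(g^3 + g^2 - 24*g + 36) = (g - 8)/(g^2 + 4*g - 12)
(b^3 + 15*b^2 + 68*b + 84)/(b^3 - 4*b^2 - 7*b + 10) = (b^2 + 13*b + 42)/(b^2 - 6*b + 5)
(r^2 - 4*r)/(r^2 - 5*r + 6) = r*(r - 4)/(r^2 - 5*r + 6)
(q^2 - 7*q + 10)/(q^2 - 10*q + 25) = (q - 2)/(q - 5)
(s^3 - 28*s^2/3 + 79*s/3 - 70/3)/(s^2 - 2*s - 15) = (3*s^2 - 13*s + 14)/(3*(s + 3))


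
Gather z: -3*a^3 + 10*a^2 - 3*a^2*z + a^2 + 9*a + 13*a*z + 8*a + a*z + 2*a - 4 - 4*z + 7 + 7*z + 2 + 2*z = -3*a^3 + 11*a^2 + 19*a + z*(-3*a^2 + 14*a + 5) + 5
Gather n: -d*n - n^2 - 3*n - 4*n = -n^2 + n*(-d - 7)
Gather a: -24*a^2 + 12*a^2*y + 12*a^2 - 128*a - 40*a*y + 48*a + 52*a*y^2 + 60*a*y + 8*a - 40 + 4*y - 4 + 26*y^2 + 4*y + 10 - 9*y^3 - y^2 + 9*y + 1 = a^2*(12*y - 12) + a*(52*y^2 + 20*y - 72) - 9*y^3 + 25*y^2 + 17*y - 33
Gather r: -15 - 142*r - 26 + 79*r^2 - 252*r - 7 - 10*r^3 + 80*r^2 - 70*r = -10*r^3 + 159*r^2 - 464*r - 48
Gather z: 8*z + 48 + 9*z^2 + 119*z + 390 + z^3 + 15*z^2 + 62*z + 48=z^3 + 24*z^2 + 189*z + 486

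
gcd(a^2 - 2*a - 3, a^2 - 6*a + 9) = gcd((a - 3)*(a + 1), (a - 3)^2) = a - 3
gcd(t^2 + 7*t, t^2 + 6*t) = t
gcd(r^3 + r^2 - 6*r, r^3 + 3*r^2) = r^2 + 3*r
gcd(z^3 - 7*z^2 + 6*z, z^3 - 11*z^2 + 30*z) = z^2 - 6*z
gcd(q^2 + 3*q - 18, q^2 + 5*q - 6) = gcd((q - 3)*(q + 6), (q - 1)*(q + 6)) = q + 6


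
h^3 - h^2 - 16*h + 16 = (h - 4)*(h - 1)*(h + 4)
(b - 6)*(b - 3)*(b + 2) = b^3 - 7*b^2 + 36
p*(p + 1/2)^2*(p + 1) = p^4 + 2*p^3 + 5*p^2/4 + p/4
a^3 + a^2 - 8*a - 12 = (a - 3)*(a + 2)^2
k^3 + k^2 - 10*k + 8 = (k - 2)*(k - 1)*(k + 4)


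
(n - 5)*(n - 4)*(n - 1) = n^3 - 10*n^2 + 29*n - 20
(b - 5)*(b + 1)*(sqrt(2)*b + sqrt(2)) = sqrt(2)*b^3 - 3*sqrt(2)*b^2 - 9*sqrt(2)*b - 5*sqrt(2)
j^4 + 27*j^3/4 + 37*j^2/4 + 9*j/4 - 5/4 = (j - 1/4)*(j + 1)^2*(j + 5)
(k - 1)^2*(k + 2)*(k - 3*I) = k^4 - 3*I*k^3 - 3*k^2 + 2*k + 9*I*k - 6*I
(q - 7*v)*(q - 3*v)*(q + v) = q^3 - 9*q^2*v + 11*q*v^2 + 21*v^3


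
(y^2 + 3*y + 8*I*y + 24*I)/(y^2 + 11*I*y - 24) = (y + 3)/(y + 3*I)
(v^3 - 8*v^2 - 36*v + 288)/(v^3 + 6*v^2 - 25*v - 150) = (v^2 - 14*v + 48)/(v^2 - 25)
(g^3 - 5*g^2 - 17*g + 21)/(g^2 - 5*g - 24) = (g^2 - 8*g + 7)/(g - 8)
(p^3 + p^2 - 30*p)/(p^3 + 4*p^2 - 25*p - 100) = p*(p + 6)/(p^2 + 9*p + 20)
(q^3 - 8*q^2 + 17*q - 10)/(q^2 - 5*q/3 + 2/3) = 3*(q^2 - 7*q + 10)/(3*q - 2)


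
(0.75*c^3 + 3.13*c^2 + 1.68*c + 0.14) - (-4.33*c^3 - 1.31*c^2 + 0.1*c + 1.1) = 5.08*c^3 + 4.44*c^2 + 1.58*c - 0.96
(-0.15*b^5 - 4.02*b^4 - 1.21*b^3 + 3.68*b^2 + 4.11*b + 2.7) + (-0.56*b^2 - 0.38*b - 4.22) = -0.15*b^5 - 4.02*b^4 - 1.21*b^3 + 3.12*b^2 + 3.73*b - 1.52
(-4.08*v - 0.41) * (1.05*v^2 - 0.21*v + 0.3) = -4.284*v^3 + 0.4263*v^2 - 1.1379*v - 0.123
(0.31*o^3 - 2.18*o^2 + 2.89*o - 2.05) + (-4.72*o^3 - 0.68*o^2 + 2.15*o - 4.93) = -4.41*o^3 - 2.86*o^2 + 5.04*o - 6.98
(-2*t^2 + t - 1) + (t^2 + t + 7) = -t^2 + 2*t + 6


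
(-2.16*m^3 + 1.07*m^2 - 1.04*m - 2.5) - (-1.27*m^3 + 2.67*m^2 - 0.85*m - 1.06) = -0.89*m^3 - 1.6*m^2 - 0.19*m - 1.44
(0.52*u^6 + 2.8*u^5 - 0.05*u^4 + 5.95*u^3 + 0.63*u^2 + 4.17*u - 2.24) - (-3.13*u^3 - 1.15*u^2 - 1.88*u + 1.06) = 0.52*u^6 + 2.8*u^5 - 0.05*u^4 + 9.08*u^3 + 1.78*u^2 + 6.05*u - 3.3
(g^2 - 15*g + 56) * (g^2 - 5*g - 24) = g^4 - 20*g^3 + 107*g^2 + 80*g - 1344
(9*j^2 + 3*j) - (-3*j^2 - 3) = 12*j^2 + 3*j + 3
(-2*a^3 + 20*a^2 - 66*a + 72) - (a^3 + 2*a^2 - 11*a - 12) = -3*a^3 + 18*a^2 - 55*a + 84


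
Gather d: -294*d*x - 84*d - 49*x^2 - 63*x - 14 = d*(-294*x - 84) - 49*x^2 - 63*x - 14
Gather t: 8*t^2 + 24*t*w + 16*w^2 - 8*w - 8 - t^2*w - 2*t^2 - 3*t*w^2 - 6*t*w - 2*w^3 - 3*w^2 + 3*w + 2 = t^2*(6 - w) + t*(-3*w^2 + 18*w) - 2*w^3 + 13*w^2 - 5*w - 6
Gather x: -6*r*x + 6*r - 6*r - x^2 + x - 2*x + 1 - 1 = -x^2 + x*(-6*r - 1)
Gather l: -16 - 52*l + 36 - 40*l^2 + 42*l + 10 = -40*l^2 - 10*l + 30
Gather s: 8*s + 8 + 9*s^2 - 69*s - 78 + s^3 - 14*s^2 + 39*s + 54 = s^3 - 5*s^2 - 22*s - 16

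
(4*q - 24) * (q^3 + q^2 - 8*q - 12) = 4*q^4 - 20*q^3 - 56*q^2 + 144*q + 288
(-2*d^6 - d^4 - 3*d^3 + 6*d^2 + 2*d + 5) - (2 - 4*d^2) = -2*d^6 - d^4 - 3*d^3 + 10*d^2 + 2*d + 3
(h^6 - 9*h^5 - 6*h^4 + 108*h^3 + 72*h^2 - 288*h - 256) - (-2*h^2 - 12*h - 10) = h^6 - 9*h^5 - 6*h^4 + 108*h^3 + 74*h^2 - 276*h - 246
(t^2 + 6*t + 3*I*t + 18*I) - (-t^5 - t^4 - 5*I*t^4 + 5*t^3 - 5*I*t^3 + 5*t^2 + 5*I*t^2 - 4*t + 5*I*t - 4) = t^5 + t^4 + 5*I*t^4 - 5*t^3 + 5*I*t^3 - 4*t^2 - 5*I*t^2 + 10*t - 2*I*t + 4 + 18*I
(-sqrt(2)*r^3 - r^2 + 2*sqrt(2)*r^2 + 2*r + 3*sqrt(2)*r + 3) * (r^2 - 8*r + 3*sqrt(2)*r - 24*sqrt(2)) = -sqrt(2)*r^5 - 7*r^4 + 10*sqrt(2)*r^4 - 16*sqrt(2)*r^3 + 70*r^3 - 91*r^2 + 6*sqrt(2)*r^2 - 168*r - 39*sqrt(2)*r - 72*sqrt(2)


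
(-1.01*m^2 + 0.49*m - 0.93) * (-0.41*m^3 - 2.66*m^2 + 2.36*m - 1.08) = 0.4141*m^5 + 2.4857*m^4 - 3.3057*m^3 + 4.721*m^2 - 2.724*m + 1.0044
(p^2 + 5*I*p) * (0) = 0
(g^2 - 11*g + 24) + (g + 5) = g^2 - 10*g + 29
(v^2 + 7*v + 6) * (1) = v^2 + 7*v + 6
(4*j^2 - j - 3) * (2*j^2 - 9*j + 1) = 8*j^4 - 38*j^3 + 7*j^2 + 26*j - 3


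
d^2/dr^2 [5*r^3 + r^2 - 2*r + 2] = 30*r + 2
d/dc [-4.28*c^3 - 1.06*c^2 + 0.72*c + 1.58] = -12.84*c^2 - 2.12*c + 0.72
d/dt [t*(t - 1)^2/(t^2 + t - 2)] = (t^2 + 4*t - 2)/(t^2 + 4*t + 4)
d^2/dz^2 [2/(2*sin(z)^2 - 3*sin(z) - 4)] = 2*(16*sin(z)^4 - 18*sin(z)^3 + 17*sin(z)^2 + 24*sin(z) - 34)/(3*sin(z) + cos(2*z) + 3)^3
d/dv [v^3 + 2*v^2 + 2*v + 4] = 3*v^2 + 4*v + 2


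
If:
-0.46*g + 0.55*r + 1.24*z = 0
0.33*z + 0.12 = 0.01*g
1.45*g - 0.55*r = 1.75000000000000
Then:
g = 2.14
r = 2.46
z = -0.30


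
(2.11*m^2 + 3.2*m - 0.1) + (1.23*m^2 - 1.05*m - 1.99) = 3.34*m^2 + 2.15*m - 2.09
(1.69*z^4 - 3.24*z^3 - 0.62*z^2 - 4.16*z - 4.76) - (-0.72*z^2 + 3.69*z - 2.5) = 1.69*z^4 - 3.24*z^3 + 0.1*z^2 - 7.85*z - 2.26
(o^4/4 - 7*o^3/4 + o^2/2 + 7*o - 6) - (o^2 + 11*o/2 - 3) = o^4/4 - 7*o^3/4 - o^2/2 + 3*o/2 - 3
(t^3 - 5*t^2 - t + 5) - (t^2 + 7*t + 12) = t^3 - 6*t^2 - 8*t - 7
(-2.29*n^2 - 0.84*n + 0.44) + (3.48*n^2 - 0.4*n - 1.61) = 1.19*n^2 - 1.24*n - 1.17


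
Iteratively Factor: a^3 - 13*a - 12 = (a - 4)*(a^2 + 4*a + 3) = (a - 4)*(a + 3)*(a + 1)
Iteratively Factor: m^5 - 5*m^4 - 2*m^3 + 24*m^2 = (m)*(m^4 - 5*m^3 - 2*m^2 + 24*m) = m*(m - 3)*(m^3 - 2*m^2 - 8*m) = m*(m - 3)*(m + 2)*(m^2 - 4*m) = m^2*(m - 3)*(m + 2)*(m - 4)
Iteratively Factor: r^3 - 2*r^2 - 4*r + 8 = (r - 2)*(r^2 - 4) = (r - 2)^2*(r + 2)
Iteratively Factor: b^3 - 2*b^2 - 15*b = (b + 3)*(b^2 - 5*b) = b*(b + 3)*(b - 5)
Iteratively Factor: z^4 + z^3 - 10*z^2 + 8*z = (z - 2)*(z^3 + 3*z^2 - 4*z) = z*(z - 2)*(z^2 + 3*z - 4) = z*(z - 2)*(z + 4)*(z - 1)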